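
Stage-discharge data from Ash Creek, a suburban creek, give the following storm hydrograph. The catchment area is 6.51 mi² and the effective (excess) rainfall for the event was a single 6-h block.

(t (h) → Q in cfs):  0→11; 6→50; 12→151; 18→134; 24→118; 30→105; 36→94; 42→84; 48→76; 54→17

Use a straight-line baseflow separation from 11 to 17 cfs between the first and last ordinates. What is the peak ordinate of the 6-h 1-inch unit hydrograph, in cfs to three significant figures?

Direct runoff: 0.00, 38.33, 138.67, 121.00, 104.33, 90.67, 79.00, 68.33, 59.67, 0.00 cfs; ΣQ_DR = 700.0 cfs, peak = 138.67 cfs.
Runoff depth d = ΣQ_DR·Δt / A = 700.0 × 21600 / (6.51 mi²) = 0.9997 in.
The 1-inch UH is the DRH scaled by (1 in)/d, so U_p = 138.67 × 1/0.9997 = 139 cfs.

U_p ≈ 139 cfs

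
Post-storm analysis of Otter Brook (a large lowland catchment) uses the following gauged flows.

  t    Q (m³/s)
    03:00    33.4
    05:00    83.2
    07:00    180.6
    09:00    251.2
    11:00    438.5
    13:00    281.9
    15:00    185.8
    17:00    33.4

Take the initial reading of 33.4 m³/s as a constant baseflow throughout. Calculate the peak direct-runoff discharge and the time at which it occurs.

Subtracting baseflow gives direct-runoff ordinates: 0.0, 49.8, 147.2, 217.8, 405.1, 248.5, 152.4, 0.0 m³/s.
The maximum is 405.1 m³/s, occurring at the reading for t = 11:00.

Q_p = 405.1 m³/s at t = 11:00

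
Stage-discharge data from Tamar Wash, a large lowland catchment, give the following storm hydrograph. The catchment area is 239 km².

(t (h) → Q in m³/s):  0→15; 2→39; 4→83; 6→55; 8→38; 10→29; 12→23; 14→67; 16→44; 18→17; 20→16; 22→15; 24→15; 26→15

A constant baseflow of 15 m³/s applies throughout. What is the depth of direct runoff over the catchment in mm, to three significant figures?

Direct runoff: 0.0, 24.0, 68.0, 40.0, 23.0, 14.0, 8.0, 52.0, 29.0, 2.0, 1.0, 0.0, 0.0, 0.0 m³/s; ΣQ_DR = 261.0 m³/s.
V = ΣQ_DR · Δt = 261.0 × 7200 s = 1.879 × 10^6 m³.
Over A = 239 km², depth = V / A = 7.86 mm.

d ≈ 7.86 mm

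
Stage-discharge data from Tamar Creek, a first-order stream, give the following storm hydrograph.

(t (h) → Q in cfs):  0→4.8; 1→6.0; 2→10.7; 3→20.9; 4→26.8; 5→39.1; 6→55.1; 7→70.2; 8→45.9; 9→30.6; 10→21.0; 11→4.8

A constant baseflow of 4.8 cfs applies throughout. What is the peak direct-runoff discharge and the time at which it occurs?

Q_p = 65.4 cfs at t = 7 h

Subtracting baseflow gives direct-runoff ordinates: 0.0, 1.2, 5.9, 16.1, 22.0, 34.3, 50.3, 65.4, 41.1, 25.8, 16.2, 0.0 cfs.
The maximum is 65.4 cfs, occurring at the reading for t = 7 h.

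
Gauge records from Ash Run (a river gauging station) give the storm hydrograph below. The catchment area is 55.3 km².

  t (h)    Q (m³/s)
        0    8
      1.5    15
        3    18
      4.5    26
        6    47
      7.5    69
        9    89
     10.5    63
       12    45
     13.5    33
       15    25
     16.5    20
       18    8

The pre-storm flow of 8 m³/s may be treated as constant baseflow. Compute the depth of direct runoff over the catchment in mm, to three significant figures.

Direct runoff: 0.0, 7.0, 10.0, 18.0, 39.0, 61.0, 81.0, 55.0, 37.0, 25.0, 17.0, 12.0, 0.0 m³/s; ΣQ_DR = 362.0 m³/s.
V = ΣQ_DR · Δt = 362.0 × 5400 s = 1.955 × 10^6 m³.
Over A = 55.3 km², depth = V / A = 35.3 mm.

d ≈ 35.3 mm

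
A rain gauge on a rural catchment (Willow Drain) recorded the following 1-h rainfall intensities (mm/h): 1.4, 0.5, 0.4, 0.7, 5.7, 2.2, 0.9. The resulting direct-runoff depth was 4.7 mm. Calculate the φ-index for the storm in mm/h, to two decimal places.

φ ≈ 1.60 mm/h

Only the 2 blocks with intensity above φ contribute runoff: 5.7, 2.2 mm/h.
Σ(I−φ)·Δt = d  ⇒  (5.7+2.2 − 2φ)·1 = 4.7
φ = (7.900 − 4.7/1) / 2 = 1.60 mm/h.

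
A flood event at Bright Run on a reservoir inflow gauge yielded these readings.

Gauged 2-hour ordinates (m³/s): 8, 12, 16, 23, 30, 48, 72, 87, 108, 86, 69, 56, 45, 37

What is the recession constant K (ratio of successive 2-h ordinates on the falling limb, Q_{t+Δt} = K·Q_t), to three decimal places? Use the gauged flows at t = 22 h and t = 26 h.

K ≈ 0.813

Using the recession-limb readings at t = 22 h and t = 26 h: Q falls from 56 to 37 m³/s over 2 intervals.
K = (Q₂/Q₁)^(1/2) = (37/56)^(1/2) = 0.813.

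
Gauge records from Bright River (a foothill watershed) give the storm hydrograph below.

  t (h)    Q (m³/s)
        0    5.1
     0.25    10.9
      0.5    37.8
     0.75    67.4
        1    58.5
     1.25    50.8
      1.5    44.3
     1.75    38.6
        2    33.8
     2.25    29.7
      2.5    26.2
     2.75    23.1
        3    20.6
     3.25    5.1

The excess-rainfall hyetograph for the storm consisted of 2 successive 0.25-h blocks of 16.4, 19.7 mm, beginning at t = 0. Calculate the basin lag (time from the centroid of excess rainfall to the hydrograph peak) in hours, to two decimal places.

Centroid of excess rainfall: t_c = Σ P_i·t̄_i / ΣP_i = 0.2614 h (block centres at 0.125, 0.375 h).
Hydrograph peak occurs at t = 0.75 h, so basin lag t_L = 0.75 − 0.2614 = 0.49 h.

t_L ≈ 0.49 h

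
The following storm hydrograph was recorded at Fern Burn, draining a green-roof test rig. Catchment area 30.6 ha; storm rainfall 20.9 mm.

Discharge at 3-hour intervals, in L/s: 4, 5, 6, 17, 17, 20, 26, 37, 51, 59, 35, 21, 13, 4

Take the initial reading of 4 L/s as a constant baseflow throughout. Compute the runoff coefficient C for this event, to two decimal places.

C ≈ 0.44

ΣQ_DR = 259.0 L/s; V = ΣQ_DR·Δt = 2.797 × 10^6 L.
Runoff depth d = V / A = 9.141 mm.
C = d / P = 9.141 / 20.9 = 0.44.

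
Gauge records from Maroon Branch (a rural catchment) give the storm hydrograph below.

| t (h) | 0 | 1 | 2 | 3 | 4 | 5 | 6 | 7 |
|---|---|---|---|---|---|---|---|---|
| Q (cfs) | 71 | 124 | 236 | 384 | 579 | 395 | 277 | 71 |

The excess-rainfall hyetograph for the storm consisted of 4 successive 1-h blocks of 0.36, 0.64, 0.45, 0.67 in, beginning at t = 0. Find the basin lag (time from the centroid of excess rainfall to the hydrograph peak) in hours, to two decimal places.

t_L ≈ 1.83 h

Centroid of excess rainfall: t_c = Σ P_i·t̄_i / ΣP_i = 2.1745 h (block centres at 0.5, 1.5, 2.5, 3.5 h).
Hydrograph peak occurs at t = 4 h, so basin lag t_L = 4 − 2.1745 = 1.83 h.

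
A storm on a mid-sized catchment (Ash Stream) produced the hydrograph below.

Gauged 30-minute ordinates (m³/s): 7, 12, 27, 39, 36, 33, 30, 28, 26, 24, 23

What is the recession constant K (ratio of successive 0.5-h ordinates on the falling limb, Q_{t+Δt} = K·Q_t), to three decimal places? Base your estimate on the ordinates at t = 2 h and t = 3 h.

Using the recession-limb readings at t = 2 h and t = 3 h: Q falls from 36 to 30 m³/s over 2 intervals.
K = (Q₂/Q₁)^(1/2) = (30/36)^(1/2) = 0.913.

K ≈ 0.913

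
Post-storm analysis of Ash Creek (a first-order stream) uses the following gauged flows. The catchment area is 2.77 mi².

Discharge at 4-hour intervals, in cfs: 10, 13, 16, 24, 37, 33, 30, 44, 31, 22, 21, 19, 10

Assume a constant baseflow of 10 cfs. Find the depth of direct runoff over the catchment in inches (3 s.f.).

Direct runoff: 0.0, 3.0, 6.0, 14.0, 27.0, 23.0, 20.0, 34.0, 21.0, 12.0, 11.0, 9.0, 0.0 cfs; ΣQ_DR = 180.0 cfs.
V = ΣQ_DR · Δt = 180.0 × 14400 s = 2.592 × 10^6 ft³.
Over A = 2.77 mi², depth = V / A = 0.403 in.

d ≈ 0.403 in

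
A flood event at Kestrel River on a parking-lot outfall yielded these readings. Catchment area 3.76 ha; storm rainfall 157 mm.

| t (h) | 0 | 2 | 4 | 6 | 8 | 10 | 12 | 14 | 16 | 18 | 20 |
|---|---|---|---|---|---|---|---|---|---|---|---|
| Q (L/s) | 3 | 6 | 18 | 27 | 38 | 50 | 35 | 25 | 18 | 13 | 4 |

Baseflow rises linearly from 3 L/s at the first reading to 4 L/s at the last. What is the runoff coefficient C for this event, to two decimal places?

ΣQ_DR = 198.5 L/s; V = ΣQ_DR·Δt = 1.429 × 10^6 L.
Runoff depth d = V / A = 38.01 mm.
C = d / P = 38.01 / 157 = 0.24.

C ≈ 0.24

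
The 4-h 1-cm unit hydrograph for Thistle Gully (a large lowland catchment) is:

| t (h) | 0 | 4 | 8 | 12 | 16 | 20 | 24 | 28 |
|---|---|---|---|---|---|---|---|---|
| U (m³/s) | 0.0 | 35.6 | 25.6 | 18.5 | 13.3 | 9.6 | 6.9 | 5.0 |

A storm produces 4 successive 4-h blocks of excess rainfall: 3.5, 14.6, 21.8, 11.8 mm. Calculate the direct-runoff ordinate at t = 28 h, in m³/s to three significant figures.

By discrete convolution, Q_j = Σ (P_i / 10 mm) · U_{j−i}.
At t = 28 h (j=7): Q = (3.5/10)·5.0 + (14.6/10)·6.9 + (21.8/10)·9.6 + (11.8/10)·13.3 = 48.4 m³/s.

Q ≈ 48.4 m³/s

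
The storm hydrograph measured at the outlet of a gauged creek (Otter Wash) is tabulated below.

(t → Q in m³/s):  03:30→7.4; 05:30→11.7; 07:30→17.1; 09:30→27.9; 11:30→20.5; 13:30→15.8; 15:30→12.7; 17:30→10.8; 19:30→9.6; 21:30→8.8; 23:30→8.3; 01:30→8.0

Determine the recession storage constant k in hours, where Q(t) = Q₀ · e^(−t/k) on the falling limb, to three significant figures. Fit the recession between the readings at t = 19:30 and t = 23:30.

k ≈ 27.5 h

On the falling limb, Q drops from 9.6 to 8.3 m³/s between t = 19:30 and t = 23:30 (Δt = 4 h).
k = −Δt / ln(Q₂/Q₁) = −4 / ln(8.3/9.6) = 27.5 h.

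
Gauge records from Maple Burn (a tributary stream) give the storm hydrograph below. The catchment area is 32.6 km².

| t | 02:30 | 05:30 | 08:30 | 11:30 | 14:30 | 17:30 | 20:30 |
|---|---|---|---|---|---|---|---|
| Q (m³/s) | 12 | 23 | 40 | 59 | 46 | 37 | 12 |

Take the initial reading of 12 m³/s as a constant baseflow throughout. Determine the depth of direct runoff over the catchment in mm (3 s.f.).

d ≈ 48.0 mm

Direct runoff: 0.0, 11.0, 28.0, 47.0, 34.0, 25.0, 0.0 m³/s; ΣQ_DR = 145.0 m³/s.
V = ΣQ_DR · Δt = 145.0 × 10800 s = 1.566 × 10^6 m³.
Over A = 32.6 km², depth = V / A = 48.0 mm.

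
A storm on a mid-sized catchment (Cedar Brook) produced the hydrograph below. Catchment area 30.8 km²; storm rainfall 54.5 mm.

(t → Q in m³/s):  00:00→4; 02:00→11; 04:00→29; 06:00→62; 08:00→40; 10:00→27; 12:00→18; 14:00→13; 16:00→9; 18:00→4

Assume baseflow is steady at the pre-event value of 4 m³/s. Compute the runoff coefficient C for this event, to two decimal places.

ΣQ_DR = 177.0 m³/s; V = ΣQ_DR·Δt = 1.274 × 10^6 m³.
Runoff depth d = V / A = 41.38 mm.
C = d / P = 41.38 / 54.5 = 0.76.

C ≈ 0.76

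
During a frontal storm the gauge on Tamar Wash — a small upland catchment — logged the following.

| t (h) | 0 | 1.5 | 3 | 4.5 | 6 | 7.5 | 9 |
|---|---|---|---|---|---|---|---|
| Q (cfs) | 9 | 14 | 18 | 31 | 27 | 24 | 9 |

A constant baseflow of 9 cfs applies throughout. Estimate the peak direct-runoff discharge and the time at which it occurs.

Q_p = 22.0 cfs at t = 4.5 h

Subtracting baseflow gives direct-runoff ordinates: 0.0, 5.0, 9.0, 22.0, 18.0, 15.0, 0.0 cfs.
The maximum is 22.0 cfs, occurring at the reading for t = 4.5 h.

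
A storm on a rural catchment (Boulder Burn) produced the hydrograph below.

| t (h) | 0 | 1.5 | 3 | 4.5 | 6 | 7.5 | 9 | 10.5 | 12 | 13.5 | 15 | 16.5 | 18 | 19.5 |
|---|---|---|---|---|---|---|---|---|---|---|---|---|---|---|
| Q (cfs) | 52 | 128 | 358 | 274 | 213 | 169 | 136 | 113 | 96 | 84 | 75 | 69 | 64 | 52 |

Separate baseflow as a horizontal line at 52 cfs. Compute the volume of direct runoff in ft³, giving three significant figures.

V ≈ 6.24 × 10^6 ft³

Direct-runoff ordinates (Q − Q_b): 0.0, 76.0, 306.0, 222.0, 161.0, 117.0, 84.0, 61.0, 44.0, 32.0, 23.0, 17.0, 12.0, 0.0 cfs.
ΣQ_DR = 1155 cfs.
With Δt = 1.5 h = 5400 s, V = ΣQ_DR · Δt = 1155 × 5400 = 6.24 × 10^6 ft³.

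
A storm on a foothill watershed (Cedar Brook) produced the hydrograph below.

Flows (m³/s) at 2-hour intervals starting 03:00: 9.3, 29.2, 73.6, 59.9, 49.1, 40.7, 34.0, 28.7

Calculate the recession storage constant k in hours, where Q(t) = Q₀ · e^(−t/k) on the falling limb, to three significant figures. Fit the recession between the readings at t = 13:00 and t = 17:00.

k ≈ 11.5 h

On the falling limb, Q drops from 40.7 to 28.7 m³/s between t = 13:00 and t = 17:00 (Δt = 4 h).
k = −Δt / ln(Q₂/Q₁) = −4 / ln(28.7/40.7) = 11.5 h.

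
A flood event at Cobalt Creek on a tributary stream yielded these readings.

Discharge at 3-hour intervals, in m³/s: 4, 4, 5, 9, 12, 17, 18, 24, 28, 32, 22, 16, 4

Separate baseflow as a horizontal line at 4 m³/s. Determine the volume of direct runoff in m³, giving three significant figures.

V ≈ 1.54 × 10^6 m³

Direct-runoff ordinates (Q − Q_b): 0.0, 0.0, 1.0, 5.0, 8.0, 13.0, 14.0, 20.0, 24.0, 28.0, 18.0, 12.0, 0.0 m³/s.
ΣQ_DR = 143.0 m³/s.
With Δt = 3 h = 10800 s, V = ΣQ_DR · Δt = 143.0 × 10800 = 1.54 × 10^6 m³.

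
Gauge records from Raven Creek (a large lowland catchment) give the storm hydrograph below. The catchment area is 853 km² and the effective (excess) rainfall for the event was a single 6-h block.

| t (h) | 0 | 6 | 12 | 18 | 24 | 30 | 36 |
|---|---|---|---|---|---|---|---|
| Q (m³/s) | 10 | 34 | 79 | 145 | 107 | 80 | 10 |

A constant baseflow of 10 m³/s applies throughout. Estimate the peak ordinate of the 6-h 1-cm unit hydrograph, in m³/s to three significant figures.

Direct runoff: 0.0, 24.0, 69.0, 135.0, 97.0, 70.0, 0.0 m³/s; ΣQ_DR = 395.0 m³/s, peak = 135.0 m³/s.
Runoff depth d = ΣQ_DR·Δt / A = 395.0 × 21600 / (853 km²) = 10.00 mm.
The 1-cm UH is the DRH scaled by (10 mm)/d, so U_p = 135.0 × 10/10.00 = 135 m³/s.

U_p ≈ 135 m³/s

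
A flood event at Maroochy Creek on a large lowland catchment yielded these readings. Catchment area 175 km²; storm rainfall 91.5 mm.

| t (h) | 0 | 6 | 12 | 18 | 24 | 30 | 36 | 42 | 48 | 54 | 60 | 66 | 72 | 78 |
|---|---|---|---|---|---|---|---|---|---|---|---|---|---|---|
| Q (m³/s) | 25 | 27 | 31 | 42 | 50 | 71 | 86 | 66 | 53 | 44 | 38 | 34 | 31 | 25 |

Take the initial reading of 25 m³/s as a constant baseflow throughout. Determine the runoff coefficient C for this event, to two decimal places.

ΣQ_DR = 273.0 m³/s; V = ΣQ_DR·Δt = 5.897 × 10^6 m³.
Runoff depth d = V / A = 33.70 mm.
C = d / P = 33.70 / 91.5 = 0.37.

C ≈ 0.37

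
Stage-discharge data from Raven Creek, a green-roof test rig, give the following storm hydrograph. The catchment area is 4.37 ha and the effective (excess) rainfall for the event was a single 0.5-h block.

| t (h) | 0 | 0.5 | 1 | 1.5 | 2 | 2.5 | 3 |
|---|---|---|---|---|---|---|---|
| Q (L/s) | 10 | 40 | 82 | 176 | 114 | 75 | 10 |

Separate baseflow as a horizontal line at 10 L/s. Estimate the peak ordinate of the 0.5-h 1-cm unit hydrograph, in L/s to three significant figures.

Direct runoff: 0.0, 30.0, 72.0, 166.0, 104.0, 65.0, 0.0 L/s; ΣQ_DR = 437.0 L/s, peak = 166.0 L/s.
Runoff depth d = ΣQ_DR·Δt / A = 437.0 × 1800 / (4.37 ha) = 18.00 mm.
The 1-cm UH is the DRH scaled by (10 mm)/d, so U_p = 166.0 × 10/18.00 = 92.2 L/s.

U_p ≈ 92.2 L/s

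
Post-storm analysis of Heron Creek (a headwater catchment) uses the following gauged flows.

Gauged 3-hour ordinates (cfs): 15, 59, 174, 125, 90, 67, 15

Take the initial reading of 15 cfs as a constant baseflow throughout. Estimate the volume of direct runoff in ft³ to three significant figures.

Direct-runoff ordinates (Q − Q_b): 0.0, 44.0, 159.0, 110.0, 75.0, 52.0, 0.0 cfs.
ΣQ_DR = 440.0 cfs.
With Δt = 3 h = 10800 s, V = ΣQ_DR · Δt = 440.0 × 10800 = 4.75 × 10^6 ft³.

V ≈ 4.75 × 10^6 ft³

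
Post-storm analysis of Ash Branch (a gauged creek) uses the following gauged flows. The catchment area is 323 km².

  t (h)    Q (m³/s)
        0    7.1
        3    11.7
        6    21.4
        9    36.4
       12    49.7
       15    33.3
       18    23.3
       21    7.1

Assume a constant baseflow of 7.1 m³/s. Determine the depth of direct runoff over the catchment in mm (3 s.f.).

Direct runoff: 0.0, 4.6, 14.3, 29.3, 42.6, 26.2, 16.2, 0.0 m³/s; ΣQ_DR = 133.2 m³/s.
V = ΣQ_DR · Δt = 133.2 × 10800 s = 1.439 × 10^6 m³.
Over A = 323 km², depth = V / A = 4.45 mm.

d ≈ 4.45 mm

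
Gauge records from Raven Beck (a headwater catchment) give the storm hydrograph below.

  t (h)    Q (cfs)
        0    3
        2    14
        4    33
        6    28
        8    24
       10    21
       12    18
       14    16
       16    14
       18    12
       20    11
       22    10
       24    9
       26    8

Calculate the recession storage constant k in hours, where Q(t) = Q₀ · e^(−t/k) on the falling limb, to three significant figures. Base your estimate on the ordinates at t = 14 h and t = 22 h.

k ≈ 17.0 h

On the falling limb, Q drops from 16 to 10 cfs between t = 14 h and t = 22 h (Δt = 8 h).
k = −Δt / ln(Q₂/Q₁) = −8 / ln(10/16) = 17.0 h.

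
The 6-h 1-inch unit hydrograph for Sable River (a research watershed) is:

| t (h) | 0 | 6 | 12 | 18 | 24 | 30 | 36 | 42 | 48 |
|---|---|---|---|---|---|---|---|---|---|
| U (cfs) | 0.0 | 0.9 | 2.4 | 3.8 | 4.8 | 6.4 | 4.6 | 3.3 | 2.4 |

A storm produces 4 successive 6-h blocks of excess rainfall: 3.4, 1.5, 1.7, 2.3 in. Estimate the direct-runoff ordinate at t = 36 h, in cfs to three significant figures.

Q ≈ 42.1 cfs

By discrete convolution, Q_j = Σ (P_i / 1 in) · U_{j−i}.
At t = 36 h (j=6): Q = (3.4/1)·4.6 + (1.5/1)·6.4 + (1.7/1)·4.8 + (2.3/1)·3.8 = 42.1 cfs.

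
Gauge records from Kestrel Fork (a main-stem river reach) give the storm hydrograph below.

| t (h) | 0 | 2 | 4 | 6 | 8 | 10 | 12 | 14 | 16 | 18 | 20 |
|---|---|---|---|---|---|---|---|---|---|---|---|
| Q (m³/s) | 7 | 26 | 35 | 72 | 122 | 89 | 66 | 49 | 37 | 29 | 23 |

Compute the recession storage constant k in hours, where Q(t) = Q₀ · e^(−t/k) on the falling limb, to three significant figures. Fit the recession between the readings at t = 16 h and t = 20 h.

k ≈ 8.41 h

On the falling limb, Q drops from 37 to 23 m³/s between t = 16 h and t = 20 h (Δt = 4 h).
k = −Δt / ln(Q₂/Q₁) = −4 / ln(23/37) = 8.41 h.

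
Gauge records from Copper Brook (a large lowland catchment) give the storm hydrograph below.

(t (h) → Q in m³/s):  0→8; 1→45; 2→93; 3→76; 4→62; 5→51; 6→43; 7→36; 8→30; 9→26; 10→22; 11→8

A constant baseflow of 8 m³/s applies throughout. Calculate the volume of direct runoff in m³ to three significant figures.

Direct-runoff ordinates (Q − Q_b): 0.0, 37.0, 85.0, 68.0, 54.0, 43.0, 35.0, 28.0, 22.0, 18.0, 14.0, 0.0 m³/s.
ΣQ_DR = 404.0 m³/s.
With Δt = 1 h = 3600 s, V = ΣQ_DR · Δt = 404.0 × 3600 = 1.45 × 10^6 m³.

V ≈ 1.45 × 10^6 m³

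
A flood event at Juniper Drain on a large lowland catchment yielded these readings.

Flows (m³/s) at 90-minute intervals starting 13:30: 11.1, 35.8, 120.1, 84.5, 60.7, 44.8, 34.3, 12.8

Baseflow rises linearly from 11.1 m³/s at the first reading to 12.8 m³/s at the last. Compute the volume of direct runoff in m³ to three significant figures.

V ≈ 1.67 × 10^6 m³

Direct-runoff ordinates (Q − Q_b): 0.00, 24.46, 108.51, 72.67, 48.63, 32.49, 21.74, 0.00 m³/s.
ΣQ_DR = 308.5 m³/s.
With Δt = 1.5 h = 5400 s, V = ΣQ_DR · Δt = 308.5 × 5400 = 1.67 × 10^6 m³.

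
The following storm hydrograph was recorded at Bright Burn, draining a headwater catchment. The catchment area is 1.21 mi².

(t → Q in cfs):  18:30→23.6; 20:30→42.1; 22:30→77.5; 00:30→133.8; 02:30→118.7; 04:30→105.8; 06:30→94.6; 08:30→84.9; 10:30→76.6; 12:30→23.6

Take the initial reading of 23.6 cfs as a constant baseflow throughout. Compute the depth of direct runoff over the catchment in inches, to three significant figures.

Direct runoff: 0.0, 18.5, 53.9, 110.2, 95.1, 82.2, 71.0, 61.3, 53.0, 0.0 cfs; ΣQ_DR = 545.2 cfs.
V = ΣQ_DR · Δt = 545.2 × 7200 s = 3.925 × 10^6 ft³.
Over A = 1.21 mi², depth = V / A = 1.40 in.

d ≈ 1.40 in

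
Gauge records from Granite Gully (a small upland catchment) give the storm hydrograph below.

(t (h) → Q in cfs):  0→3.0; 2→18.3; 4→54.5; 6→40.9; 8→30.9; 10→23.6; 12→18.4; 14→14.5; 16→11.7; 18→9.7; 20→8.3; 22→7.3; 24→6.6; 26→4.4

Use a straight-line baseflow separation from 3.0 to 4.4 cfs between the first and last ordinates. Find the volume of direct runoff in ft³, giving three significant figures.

V ≈ 1.44 × 10^6 ft³

Direct-runoff ordinates (Q − Q_b): 0.00, 15.19, 51.28, 37.58, 27.47, 20.06, 14.75, 10.75, 7.84, 5.73, 4.22, 3.12, 2.31, 0.00 cfs.
ΣQ_DR = 200.3 cfs.
With Δt = 2 h = 7200 s, V = ΣQ_DR · Δt = 200.3 × 7200 = 1.44 × 10^6 ft³.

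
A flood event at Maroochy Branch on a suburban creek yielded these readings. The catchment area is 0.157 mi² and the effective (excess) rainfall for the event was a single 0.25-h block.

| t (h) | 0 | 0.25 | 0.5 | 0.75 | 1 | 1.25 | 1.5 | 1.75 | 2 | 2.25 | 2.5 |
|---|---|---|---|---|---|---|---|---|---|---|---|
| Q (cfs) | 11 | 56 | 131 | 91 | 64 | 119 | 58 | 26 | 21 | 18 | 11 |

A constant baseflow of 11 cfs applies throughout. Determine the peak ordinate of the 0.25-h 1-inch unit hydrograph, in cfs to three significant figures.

Direct runoff: 0.0, 45.0, 120.0, 80.0, 53.0, 108.0, 47.0, 15.0, 10.0, 7.0, 0.0 cfs; ΣQ_DR = 485.0 cfs, peak = 120.0 cfs.
Runoff depth d = ΣQ_DR·Δt / A = 485.0 × 900 / (0.157 mi²) = 1.197 in.
The 1-inch UH is the DRH scaled by (1 in)/d, so U_p = 120.0 × 1/1.197 = 100 cfs.

U_p ≈ 100 cfs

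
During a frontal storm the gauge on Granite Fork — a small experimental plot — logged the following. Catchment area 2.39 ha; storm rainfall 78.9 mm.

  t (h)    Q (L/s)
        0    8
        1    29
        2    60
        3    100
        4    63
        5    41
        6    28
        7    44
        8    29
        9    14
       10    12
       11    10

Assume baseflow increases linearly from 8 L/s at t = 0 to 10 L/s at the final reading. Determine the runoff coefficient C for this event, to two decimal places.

ΣQ_DR = 330.0 L/s; V = ΣQ_DR·Δt = 1.188 × 10^6 L.
Runoff depth d = V / A = 49.71 mm.
C = d / P = 49.71 / 78.9 = 0.63.

C ≈ 0.63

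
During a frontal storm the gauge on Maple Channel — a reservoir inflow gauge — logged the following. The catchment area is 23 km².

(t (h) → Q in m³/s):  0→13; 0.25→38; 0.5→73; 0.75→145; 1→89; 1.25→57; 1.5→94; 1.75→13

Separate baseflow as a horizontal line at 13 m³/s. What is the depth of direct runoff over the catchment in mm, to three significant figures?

d ≈ 16.4 mm

Direct runoff: 0.0, 25.0, 60.0, 132.0, 76.0, 44.0, 81.0, 0.0 m³/s; ΣQ_DR = 418.0 m³/s.
V = ΣQ_DR · Δt = 418.0 × 900 s = 3.762 × 10^5 m³.
Over A = 23 km², depth = V / A = 16.4 mm.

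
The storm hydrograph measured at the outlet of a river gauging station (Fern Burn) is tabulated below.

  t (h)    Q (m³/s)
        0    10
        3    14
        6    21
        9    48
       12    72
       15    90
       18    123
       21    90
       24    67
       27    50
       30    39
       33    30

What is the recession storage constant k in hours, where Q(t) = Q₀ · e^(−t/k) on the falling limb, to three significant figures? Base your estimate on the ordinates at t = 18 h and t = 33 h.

On the falling limb, Q drops from 123 to 30 m³/s between t = 18 h and t = 33 h (Δt = 15 h).
k = −Δt / ln(Q₂/Q₁) = −15 / ln(30/123) = 10.6 h.

k ≈ 10.6 h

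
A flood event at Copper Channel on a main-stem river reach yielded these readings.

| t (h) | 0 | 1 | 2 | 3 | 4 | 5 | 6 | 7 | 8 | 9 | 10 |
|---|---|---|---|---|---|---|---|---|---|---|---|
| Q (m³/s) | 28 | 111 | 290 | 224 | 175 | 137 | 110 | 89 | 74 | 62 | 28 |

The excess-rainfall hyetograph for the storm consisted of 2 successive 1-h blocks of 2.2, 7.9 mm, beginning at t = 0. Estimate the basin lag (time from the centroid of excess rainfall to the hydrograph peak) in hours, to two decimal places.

Centroid of excess rainfall: t_c = Σ P_i·t̄_i / ΣP_i = 1.2822 h (block centres at 0.5, 1.5 h).
Hydrograph peak occurs at t = 2 h, so basin lag t_L = 2 − 1.2822 = 0.72 h.

t_L ≈ 0.72 h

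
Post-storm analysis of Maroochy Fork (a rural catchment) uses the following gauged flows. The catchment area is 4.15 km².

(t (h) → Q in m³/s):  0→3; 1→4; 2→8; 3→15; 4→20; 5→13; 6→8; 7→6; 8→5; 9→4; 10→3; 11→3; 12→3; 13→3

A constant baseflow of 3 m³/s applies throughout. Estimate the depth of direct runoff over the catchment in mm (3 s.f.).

d ≈ 48.6 mm

Direct runoff: 0.0, 1.0, 5.0, 12.0, 17.0, 10.0, 5.0, 3.0, 2.0, 1.0, 0.0, 0.0, 0.0, 0.0 m³/s; ΣQ_DR = 56.00 m³/s.
V = ΣQ_DR · Δt = 56.00 × 3600 s = 2.016 × 10^5 m³.
Over A = 4.15 km², depth = V / A = 48.6 mm.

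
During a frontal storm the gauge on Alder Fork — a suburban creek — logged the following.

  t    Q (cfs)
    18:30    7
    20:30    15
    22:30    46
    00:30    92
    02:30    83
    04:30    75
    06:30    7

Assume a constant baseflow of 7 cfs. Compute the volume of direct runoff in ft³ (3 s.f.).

V ≈ 1.99 × 10^6 ft³

Direct-runoff ordinates (Q − Q_b): 0.0, 8.0, 39.0, 85.0, 76.0, 68.0, 0.0 cfs.
ΣQ_DR = 276.0 cfs.
With Δt = 2 h = 7200 s, V = ΣQ_DR · Δt = 276.0 × 7200 = 1.99 × 10^6 ft³.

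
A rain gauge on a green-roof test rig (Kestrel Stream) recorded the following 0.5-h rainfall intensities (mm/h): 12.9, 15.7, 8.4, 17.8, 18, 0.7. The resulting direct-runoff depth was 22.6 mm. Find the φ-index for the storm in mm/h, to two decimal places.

Only the 5 blocks with intensity above φ contribute runoff: 12.9, 15.7, 8.4, 17.8, 18 mm/h.
Σ(I−φ)·Δt = d  ⇒  (12.9+15.7+8.4+17.8+18 − 5φ)·0.5 = 22.6
φ = (72.80 − 22.6/0.5) / 5 = 5.52 mm/h.

φ ≈ 5.52 mm/h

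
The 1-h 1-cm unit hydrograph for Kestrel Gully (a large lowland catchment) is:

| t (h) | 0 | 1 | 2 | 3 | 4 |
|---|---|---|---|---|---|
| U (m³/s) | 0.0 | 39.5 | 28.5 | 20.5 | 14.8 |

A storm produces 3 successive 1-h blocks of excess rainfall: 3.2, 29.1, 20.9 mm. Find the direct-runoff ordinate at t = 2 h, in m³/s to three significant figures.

By discrete convolution, Q_j = Σ (P_i / 10 mm) · U_{j−i}.
At t = 2 h (j=2): Q = (3.2/10)·28.5 + (29.1/10)·39.5 + (20.9/10)·0.0 = 124 m³/s.

Q ≈ 124 m³/s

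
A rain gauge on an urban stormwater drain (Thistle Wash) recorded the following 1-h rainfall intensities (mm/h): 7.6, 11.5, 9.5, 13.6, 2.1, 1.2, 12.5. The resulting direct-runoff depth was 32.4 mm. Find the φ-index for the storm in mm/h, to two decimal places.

φ ≈ 4.46 mm/h

Only the 5 blocks with intensity above φ contribute runoff: 7.6, 11.5, 9.5, 13.6, 12.5 mm/h.
Σ(I−φ)·Δt = d  ⇒  (7.6+11.5+9.5+13.6+12.5 − 5φ)·1 = 32.4
φ = (54.70 − 32.4/1) / 5 = 4.46 mm/h.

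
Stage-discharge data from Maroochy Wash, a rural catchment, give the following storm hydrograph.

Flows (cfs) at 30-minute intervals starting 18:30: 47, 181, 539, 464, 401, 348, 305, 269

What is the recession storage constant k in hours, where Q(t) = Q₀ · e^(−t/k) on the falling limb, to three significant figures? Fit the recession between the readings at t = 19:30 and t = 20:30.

On the falling limb, Q drops from 539 to 401 cfs between t = 19:30 and t = 20:30 (Δt = 1 h).
k = −Δt / ln(Q₂/Q₁) = −1 / ln(401/539) = 3.38 h.

k ≈ 3.38 h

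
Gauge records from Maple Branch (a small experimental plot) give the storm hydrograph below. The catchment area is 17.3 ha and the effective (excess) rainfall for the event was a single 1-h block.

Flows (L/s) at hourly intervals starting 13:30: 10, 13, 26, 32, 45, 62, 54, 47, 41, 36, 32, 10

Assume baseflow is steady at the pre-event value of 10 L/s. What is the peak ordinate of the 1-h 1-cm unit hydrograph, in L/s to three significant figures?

U_p ≈ 86.8 L/s

Direct runoff: 0.0, 3.0, 16.0, 22.0, 35.0, 52.0, 44.0, 37.0, 31.0, 26.0, 22.0, 0.0 L/s; ΣQ_DR = 288.0 L/s, peak = 52.0 L/s.
Runoff depth d = ΣQ_DR·Δt / A = 288.0 × 3600 / (17.3 ha) = 5.993 mm.
The 1-cm UH is the DRH scaled by (10 mm)/d, so U_p = 52.0 × 10/5.993 = 86.8 L/s.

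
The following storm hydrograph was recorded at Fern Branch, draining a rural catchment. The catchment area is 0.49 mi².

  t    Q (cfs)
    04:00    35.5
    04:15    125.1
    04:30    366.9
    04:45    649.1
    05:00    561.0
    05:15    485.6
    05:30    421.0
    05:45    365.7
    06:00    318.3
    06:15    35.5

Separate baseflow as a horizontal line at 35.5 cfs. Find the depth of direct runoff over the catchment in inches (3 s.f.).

Direct runoff: 0.0, 89.6, 331.4, 613.6, 525.5, 450.1, 385.5, 330.2, 282.8, 0.0 cfs; ΣQ_DR = 3009 cfs.
V = ΣQ_DR · Δt = 3009 × 900 s = 2.708 × 10^6 ft³.
Over A = 0.49 mi², depth = V / A = 2.38 in.

d ≈ 2.38 in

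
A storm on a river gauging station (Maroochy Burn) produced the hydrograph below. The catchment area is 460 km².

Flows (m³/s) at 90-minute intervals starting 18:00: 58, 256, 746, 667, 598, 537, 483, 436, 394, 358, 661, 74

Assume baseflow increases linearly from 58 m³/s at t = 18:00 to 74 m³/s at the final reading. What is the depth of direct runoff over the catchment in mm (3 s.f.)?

Direct runoff: 0.00, 196.55, 685.09, 604.64, 534.18, 471.73, 416.27, 367.82, 324.36, 286.91, 588.45, 0.00 m³/s; ΣQ_DR = 4476 m³/s.
V = ΣQ_DR · Δt = 4476 × 5400 s = 2.417 × 10^7 m³.
Over A = 460 km², depth = V / A = 52.5 mm.

d ≈ 52.5 mm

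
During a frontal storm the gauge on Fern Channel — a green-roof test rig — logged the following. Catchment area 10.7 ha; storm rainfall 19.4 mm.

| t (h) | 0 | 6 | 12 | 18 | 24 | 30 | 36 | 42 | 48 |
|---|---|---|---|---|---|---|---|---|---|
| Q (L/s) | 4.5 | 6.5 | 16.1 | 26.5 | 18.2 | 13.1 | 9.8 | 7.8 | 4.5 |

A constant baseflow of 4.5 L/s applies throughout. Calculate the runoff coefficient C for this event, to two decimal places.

C ≈ 0.69

ΣQ_DR = 66.50 L/s; V = ΣQ_DR·Δt = 1.436 × 10^6 L.
Runoff depth d = V / A = 13.42 mm.
C = d / P = 13.42 / 19.4 = 0.69.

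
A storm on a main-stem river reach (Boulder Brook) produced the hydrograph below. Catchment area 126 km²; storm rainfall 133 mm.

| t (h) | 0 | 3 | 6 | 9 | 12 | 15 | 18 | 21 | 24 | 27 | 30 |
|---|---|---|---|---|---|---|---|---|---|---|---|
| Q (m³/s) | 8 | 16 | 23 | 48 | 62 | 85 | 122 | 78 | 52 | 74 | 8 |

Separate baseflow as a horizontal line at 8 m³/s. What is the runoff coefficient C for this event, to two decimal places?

ΣQ_DR = 488.0 m³/s; V = ΣQ_DR·Δt = 5.270 × 10^6 m³.
Runoff depth d = V / A = 41.83 mm.
C = d / P = 41.83 / 133 = 0.31.

C ≈ 0.31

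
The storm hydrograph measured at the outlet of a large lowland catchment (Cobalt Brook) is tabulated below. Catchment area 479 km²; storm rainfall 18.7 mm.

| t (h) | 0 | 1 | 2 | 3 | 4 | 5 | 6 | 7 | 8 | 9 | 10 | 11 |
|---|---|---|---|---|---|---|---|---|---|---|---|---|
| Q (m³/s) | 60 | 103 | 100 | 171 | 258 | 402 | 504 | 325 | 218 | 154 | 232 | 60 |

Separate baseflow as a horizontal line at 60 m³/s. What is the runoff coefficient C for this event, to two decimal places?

ΣQ_DR = 1867 m³/s; V = ΣQ_DR·Δt = 6.721 × 10^6 m³.
Runoff depth d = V / A = 14.03 mm.
C = d / P = 14.03 / 18.7 = 0.75.

C ≈ 0.75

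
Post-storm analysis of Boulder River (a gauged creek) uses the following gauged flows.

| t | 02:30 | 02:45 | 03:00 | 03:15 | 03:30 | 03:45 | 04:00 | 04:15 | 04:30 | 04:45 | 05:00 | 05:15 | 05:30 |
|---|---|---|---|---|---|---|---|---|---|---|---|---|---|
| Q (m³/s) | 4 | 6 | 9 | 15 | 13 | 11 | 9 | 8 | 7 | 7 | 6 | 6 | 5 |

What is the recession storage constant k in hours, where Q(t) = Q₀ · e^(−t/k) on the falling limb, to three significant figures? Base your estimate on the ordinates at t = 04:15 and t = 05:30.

On the falling limb, Q drops from 8 to 5 m³/s between t = 04:15 and t = 05:30 (Δt = 1.25 h).
k = −Δt / ln(Q₂/Q₁) = −1.25 / ln(5/8) = 2.66 h.

k ≈ 2.66 h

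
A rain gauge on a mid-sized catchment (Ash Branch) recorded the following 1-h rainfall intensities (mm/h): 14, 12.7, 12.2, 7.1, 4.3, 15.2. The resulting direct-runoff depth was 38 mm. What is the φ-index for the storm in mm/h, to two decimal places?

φ ≈ 4.64 mm/h

Only the 5 blocks with intensity above φ contribute runoff: 14, 12.7, 12.2, 7.1, 15.2 mm/h.
Σ(I−φ)·Δt = d  ⇒  (14+12.7+12.2+7.1+15.2 − 5φ)·1 = 38
φ = (61.20 − 38/1) / 5 = 4.64 mm/h.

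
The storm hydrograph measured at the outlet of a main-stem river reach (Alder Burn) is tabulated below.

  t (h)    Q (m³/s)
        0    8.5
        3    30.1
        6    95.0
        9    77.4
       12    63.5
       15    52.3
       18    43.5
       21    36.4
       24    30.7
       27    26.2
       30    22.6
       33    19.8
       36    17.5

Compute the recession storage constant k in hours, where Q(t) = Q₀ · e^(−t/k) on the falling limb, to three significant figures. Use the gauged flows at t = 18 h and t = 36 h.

On the falling limb, Q drops from 43.5 to 17.5 m³/s between t = 18 h and t = 36 h (Δt = 18 h).
k = −Δt / ln(Q₂/Q₁) = −18 / ln(17.5/43.5) = 19.8 h.

k ≈ 19.8 h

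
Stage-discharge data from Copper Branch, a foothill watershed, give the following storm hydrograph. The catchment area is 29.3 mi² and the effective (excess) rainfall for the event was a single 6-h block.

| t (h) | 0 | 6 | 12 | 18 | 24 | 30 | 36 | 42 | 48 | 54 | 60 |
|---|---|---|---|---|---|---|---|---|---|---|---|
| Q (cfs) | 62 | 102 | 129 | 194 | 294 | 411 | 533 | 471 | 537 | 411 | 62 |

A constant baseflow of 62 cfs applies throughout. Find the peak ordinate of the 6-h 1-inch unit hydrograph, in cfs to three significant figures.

Direct runoff: 0.0, 40.0, 67.0, 132.0, 232.0, 349.0, 471.0, 409.0, 475.0, 349.0, 0.0 cfs; ΣQ_DR = 2524 cfs, peak = 475.0 cfs.
Runoff depth d = ΣQ_DR·Δt / A = 2524 × 21600 / (29.3 mi²) = 0.8009 in.
The 1-inch UH is the DRH scaled by (1 in)/d, so U_p = 475.0 × 1/0.8009 = 593 cfs.

U_p ≈ 593 cfs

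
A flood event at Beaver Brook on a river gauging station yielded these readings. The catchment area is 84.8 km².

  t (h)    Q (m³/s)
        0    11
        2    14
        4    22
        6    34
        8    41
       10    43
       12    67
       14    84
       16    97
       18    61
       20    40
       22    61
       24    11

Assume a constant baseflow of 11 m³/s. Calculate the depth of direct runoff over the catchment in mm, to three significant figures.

Direct runoff: 0.0, 3.0, 11.0, 23.0, 30.0, 32.0, 56.0, 73.0, 86.0, 50.0, 29.0, 50.0, 0.0 m³/s; ΣQ_DR = 443.0 m³/s.
V = ΣQ_DR · Δt = 443.0 × 7200 s = 3.190 × 10^6 m³.
Over A = 84.8 km², depth = V / A = 37.6 mm.

d ≈ 37.6 mm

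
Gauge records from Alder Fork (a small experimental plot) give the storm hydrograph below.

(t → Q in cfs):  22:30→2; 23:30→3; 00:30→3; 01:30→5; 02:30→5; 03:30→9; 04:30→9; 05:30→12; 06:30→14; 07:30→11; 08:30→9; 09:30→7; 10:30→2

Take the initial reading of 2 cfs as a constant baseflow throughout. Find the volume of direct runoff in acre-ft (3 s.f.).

V ≈ 5.37 acre-ft

Direct-runoff ordinates (Q − Q_b): 0.0, 1.0, 1.0, 3.0, 3.0, 7.0, 7.0, 10.0, 12.0, 9.0, 7.0, 5.0, 0.0 cfs.
ΣQ_DR = 65.00 cfs.
With Δt = 1 h = 3600 s, V = ΣQ_DR · Δt = 65.00 × 3600 = 2.34 × 10^5 ft³ = 5.37 acre-ft.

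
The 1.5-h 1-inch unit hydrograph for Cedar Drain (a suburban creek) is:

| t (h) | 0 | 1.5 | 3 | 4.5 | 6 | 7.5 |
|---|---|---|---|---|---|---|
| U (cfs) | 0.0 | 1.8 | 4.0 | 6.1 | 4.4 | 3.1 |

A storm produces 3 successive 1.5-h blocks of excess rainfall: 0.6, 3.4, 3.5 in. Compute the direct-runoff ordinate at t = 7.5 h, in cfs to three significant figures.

By discrete convolution, Q_j = Σ (P_i / 1 in) · U_{j−i}.
At t = 7.5 h (j=5): Q = (0.6/1)·3.1 + (3.4/1)·4.4 + (3.5/1)·6.1 = 38.2 cfs.

Q ≈ 38.2 cfs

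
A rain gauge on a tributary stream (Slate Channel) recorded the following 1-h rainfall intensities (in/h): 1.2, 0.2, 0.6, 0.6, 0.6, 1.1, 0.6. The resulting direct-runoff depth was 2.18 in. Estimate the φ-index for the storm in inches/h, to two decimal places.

Only the 6 blocks with intensity above φ contribute runoff: 1.2, 0.6, 0.6, 0.6, 1.1, 0.6 in/h.
Σ(I−φ)·Δt = d  ⇒  (1.2+0.6+0.6+0.6+1.1+0.6 − 6φ)·1 = 2.18
φ = (4.700 − 2.18/1) / 6 = 0.42 in/h.

φ ≈ 0.42 in/h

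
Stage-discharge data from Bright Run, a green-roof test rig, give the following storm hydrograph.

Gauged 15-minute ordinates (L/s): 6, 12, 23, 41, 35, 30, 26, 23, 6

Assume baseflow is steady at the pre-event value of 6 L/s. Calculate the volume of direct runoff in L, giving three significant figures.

Direct-runoff ordinates (Q − Q_b): 0.0, 6.0, 17.0, 35.0, 29.0, 24.0, 20.0, 17.0, 0.0 L/s.
ΣQ_DR = 148.0 L/s.
With Δt = 0.25 h = 900 s, V = ΣQ_DR · Δt = 148.0 × 900 = 1.33 × 10^5 L.

V ≈ 1.33 × 10^5 L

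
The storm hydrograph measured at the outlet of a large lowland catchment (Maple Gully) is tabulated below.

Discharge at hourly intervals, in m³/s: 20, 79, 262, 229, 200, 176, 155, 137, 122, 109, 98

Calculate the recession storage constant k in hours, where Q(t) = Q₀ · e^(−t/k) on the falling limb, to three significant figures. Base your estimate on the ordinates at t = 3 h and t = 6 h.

k ≈ 7.69 h

On the falling limb, Q drops from 229 to 155 m³/s between t = 3 h and t = 6 h (Δt = 3 h).
k = −Δt / ln(Q₂/Q₁) = −3 / ln(155/229) = 7.69 h.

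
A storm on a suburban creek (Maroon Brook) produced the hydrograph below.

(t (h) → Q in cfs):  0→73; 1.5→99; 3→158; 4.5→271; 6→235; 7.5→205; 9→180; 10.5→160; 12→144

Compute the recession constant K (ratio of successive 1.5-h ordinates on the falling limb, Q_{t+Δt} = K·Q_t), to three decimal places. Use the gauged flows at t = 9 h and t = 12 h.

Using the recession-limb readings at t = 9 h and t = 12 h: Q falls from 180 to 144 cfs over 2 intervals.
K = (Q₂/Q₁)^(1/2) = (144/180)^(1/2) = 0.894.

K ≈ 0.894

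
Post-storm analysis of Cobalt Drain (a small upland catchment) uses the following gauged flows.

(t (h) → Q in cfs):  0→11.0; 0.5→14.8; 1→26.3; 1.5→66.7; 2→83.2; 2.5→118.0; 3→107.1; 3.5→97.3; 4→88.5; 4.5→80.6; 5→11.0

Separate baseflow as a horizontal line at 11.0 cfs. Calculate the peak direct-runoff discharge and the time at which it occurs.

Subtracting baseflow gives direct-runoff ordinates: 0.0, 3.8, 15.3, 55.7, 72.2, 107.0, 96.1, 86.3, 77.5, 69.6, 0.0 cfs.
The maximum is 107.0 cfs, occurring at the reading for t = 2.5 h.

Q_p = 107.0 cfs at t = 2.5 h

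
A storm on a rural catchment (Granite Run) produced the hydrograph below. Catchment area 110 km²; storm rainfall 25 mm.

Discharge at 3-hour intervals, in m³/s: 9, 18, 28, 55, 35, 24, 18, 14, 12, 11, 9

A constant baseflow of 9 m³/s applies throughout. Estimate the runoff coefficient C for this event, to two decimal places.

C ≈ 0.53

ΣQ_DR = 134.0 m³/s; V = ΣQ_DR·Δt = 1.447 × 10^6 m³.
Runoff depth d = V / A = 13.16 mm.
C = d / P = 13.16 / 25 = 0.53.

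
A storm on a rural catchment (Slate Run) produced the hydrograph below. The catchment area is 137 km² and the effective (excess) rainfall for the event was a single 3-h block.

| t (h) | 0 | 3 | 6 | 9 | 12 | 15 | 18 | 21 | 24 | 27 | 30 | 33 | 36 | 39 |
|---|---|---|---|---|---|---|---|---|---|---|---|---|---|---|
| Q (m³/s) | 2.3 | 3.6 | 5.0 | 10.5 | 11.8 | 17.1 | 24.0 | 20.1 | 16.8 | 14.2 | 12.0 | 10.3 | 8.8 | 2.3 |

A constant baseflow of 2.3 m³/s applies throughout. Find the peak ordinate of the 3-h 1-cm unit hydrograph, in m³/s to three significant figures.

U_p ≈ 21.7 m³/s

Direct runoff: 0.0, 1.3, 2.7, 8.2, 9.5, 14.8, 21.7, 17.8, 14.5, 11.9, 9.7, 8.0, 6.5, 0.0 m³/s; ΣQ_DR = 126.6 m³/s, peak = 21.7 m³/s.
Runoff depth d = ΣQ_DR·Δt / A = 126.6 × 10800 / (137 km²) = 9.980 mm.
The 1-cm UH is the DRH scaled by (10 mm)/d, so U_p = 21.7 × 10/9.980 = 21.7 m³/s.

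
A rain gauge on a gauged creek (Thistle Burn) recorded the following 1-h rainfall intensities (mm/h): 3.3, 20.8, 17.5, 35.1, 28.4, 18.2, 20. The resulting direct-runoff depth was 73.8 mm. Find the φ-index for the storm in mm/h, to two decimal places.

Only the 6 blocks with intensity above φ contribute runoff: 20.8, 17.5, 35.1, 28.4, 18.2, 20 mm/h.
Σ(I−φ)·Δt = d  ⇒  (20.8+17.5+35.1+28.4+18.2+20 − 6φ)·1 = 73.8
φ = (140.0 − 73.8/1) / 6 = 11.03 mm/h.

φ ≈ 11.03 mm/h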